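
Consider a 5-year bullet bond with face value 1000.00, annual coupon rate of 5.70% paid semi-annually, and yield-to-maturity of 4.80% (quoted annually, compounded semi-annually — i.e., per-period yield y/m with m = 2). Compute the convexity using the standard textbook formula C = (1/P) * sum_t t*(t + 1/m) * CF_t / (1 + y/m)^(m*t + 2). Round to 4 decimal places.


Answer: Convexity = 22.2969

Derivation:
Coupon per period c = face * coupon_rate / m = 28.500000
Periods per year m = 2; per-period yield y/m = 0.024000
Number of cashflows N = 10
Cashflows (t years, CF_t, discount factor 1/(1+y/m)^(m*t), PV):
  t = 0.5000: CF_t = 28.500000, DF = 0.976562, PV = 27.832031
  t = 1.0000: CF_t = 28.500000, DF = 0.953674, PV = 27.179718
  t = 1.5000: CF_t = 28.500000, DF = 0.931323, PV = 26.542693
  t = 2.0000: CF_t = 28.500000, DF = 0.909495, PV = 25.920599
  t = 2.5000: CF_t = 28.500000, DF = 0.888178, PV = 25.313085
  t = 3.0000: CF_t = 28.500000, DF = 0.867362, PV = 24.719810
  t = 3.5000: CF_t = 28.500000, DF = 0.847033, PV = 24.140439
  t = 4.0000: CF_t = 28.500000, DF = 0.827181, PV = 23.574647
  t = 4.5000: CF_t = 28.500000, DF = 0.807794, PV = 23.022117
  t = 5.0000: CF_t = 1028.500000, DF = 0.788861, PV = 811.343441
Price P = sum_t PV_t = 1039.588580
Convexity numerator sum_t t*(t + 1/m) * CF_t / (1+y/m)^(m*t + 2):
  t = 0.5000: term = 13.271347
  t = 1.0000: term = 38.880899
  t = 1.5000: term = 75.939255
  t = 2.0000: term = 123.599048
  t = 2.5000: term = 181.053292
  t = 3.0000: term = 247.533798
  t = 3.5000: term = 322.309633
  t = 4.0000: term = 404.685644
  t = 4.5000: term = 494.001031
  t = 5.0000: term = 21278.328541
Convexity = (1/P) * sum = 23179.602488 / 1039.588580 = 22.296900


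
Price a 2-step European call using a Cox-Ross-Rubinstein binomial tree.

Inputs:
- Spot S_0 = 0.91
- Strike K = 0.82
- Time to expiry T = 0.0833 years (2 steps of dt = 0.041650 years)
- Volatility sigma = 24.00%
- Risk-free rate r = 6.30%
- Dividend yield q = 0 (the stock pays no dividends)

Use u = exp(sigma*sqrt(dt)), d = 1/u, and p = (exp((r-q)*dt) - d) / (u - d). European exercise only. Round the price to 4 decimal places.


dt = T/N = 0.041650
u = exp(sigma*sqrt(dt)) = 1.050199; d = 1/u = 0.952200
p = (exp((r-q)*dt) - d) / (u - d) = 0.514568
Discount per step: exp(-r*dt) = 0.997379
Stock lattice S(k, i) with i counting down-moves:
  k=0: S(0,0) = 0.9100
  k=1: S(1,0) = 0.9557; S(1,1) = 0.8665
  k=2: S(2,0) = 1.0037; S(2,1) = 0.9100; S(2,2) = 0.8251
Terminal payoffs V(N, i) = max(S_T - K, 0):
  V(2,0) = 0.183656; V(2,1) = 0.090000; V(2,2) = 0.005084
Backward induction: V(k, i) = exp(-r*dt) * [p * V(k+1, i) + (1-p) * V(k+1, i+1)].
  V(1,0) = exp(-r*dt) * [p*0.183656 + (1-p)*0.090000] = 0.137830
  V(1,1) = exp(-r*dt) * [p*0.090000 + (1-p)*0.005084] = 0.048651
  V(0,0) = exp(-r*dt) * [p*0.137830 + (1-p)*0.048651] = 0.094292

Answer: Price = V(0,0) = 0.0943


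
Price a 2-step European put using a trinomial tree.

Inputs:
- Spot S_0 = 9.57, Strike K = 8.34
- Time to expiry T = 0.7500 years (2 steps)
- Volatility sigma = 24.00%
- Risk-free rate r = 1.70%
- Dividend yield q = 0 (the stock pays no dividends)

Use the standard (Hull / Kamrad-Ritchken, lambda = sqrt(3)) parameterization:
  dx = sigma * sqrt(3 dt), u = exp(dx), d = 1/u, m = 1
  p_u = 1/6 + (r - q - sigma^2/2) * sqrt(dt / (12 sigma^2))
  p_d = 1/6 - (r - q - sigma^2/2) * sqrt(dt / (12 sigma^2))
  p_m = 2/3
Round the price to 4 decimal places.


dt = T/N = 0.375000; dx = sigma*sqrt(3*dt) = 0.254558
u = exp(dx) = 1.289892; d = 1/u = 0.775259
p_u = 0.157975, p_m = 0.666667, p_d = 0.175358
Discount per step: exp(-r*dt) = 0.993645
Stock lattice S(k, j) with j the centered position index:
  k=0: S(0,+0) = 9.5700
  k=1: S(1,-1) = 7.4192; S(1,+0) = 9.5700; S(1,+1) = 12.3443
  k=2: S(2,-2) = 5.7518; S(2,-1) = 7.4192; S(2,+0) = 9.5700; S(2,+1) = 12.3443; S(2,+2) = 15.9228
Terminal payoffs V(N, j) = max(K - S_T, 0):
  V(2,-2) = 2.588180; V(2,-1) = 0.920774; V(2,+0) = 0.000000; V(2,+1) = 0.000000; V(2,+2) = 0.000000
Backward induction: V(k, j) = exp(-r*dt) * [p_u * V(k+1, j+1) + p_m * V(k+1, j) + p_d * V(k+1, j-1)]
  V(1,-1) = exp(-r*dt) * [p_u*0.000000 + p_m*0.920774 + p_d*2.588180] = 1.060923
  V(1,+0) = exp(-r*dt) * [p_u*0.000000 + p_m*0.000000 + p_d*0.920774] = 0.160439
  V(1,+1) = exp(-r*dt) * [p_u*0.000000 + p_m*0.000000 + p_d*0.000000] = 0.000000
  V(0,+0) = exp(-r*dt) * [p_u*0.000000 + p_m*0.160439 + p_d*1.060923] = 0.291139

Answer: Price = V(0,0) = 0.2911


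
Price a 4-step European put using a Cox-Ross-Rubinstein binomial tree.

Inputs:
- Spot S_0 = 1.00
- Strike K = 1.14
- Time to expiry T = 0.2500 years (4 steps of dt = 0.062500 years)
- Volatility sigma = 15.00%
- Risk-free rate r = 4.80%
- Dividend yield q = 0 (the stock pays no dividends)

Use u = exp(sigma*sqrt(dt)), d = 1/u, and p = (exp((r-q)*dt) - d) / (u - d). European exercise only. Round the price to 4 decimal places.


dt = T/N = 0.062500
u = exp(sigma*sqrt(dt)) = 1.038212; d = 1/u = 0.963194
p = (exp((r-q)*dt) - d) / (u - d) = 0.530677
Discount per step: exp(-r*dt) = 0.997004
Stock lattice S(k, i) with i counting down-moves:
  k=0: S(0,0) = 1.0000
  k=1: S(1,0) = 1.0382; S(1,1) = 0.9632
  k=2: S(2,0) = 1.0779; S(2,1) = 1.0000; S(2,2) = 0.9277
  k=3: S(3,0) = 1.1191; S(3,1) = 1.0382; S(3,2) = 0.9632; S(3,3) = 0.8936
  k=4: S(4,0) = 1.1618; S(4,1) = 1.0779; S(4,2) = 1.0000; S(4,3) = 0.9277; S(4,4) = 0.8607
Terminal payoffs V(N, i) = max(K - S_T, 0):
  V(4,0) = 0.000000; V(4,1) = 0.062116; V(4,2) = 0.140000; V(4,3) = 0.212257; V(4,4) = 0.279292
Backward induction: V(k, i) = exp(-r*dt) * [p * V(k+1, i) + (1-p) * V(k+1, i+1)].
  V(3,0) = exp(-r*dt) * [p*0.000000 + (1-p)*0.062116] = 0.029065
  V(3,1) = exp(-r*dt) * [p*0.062116 + (1-p)*0.140000] = 0.098373
  V(3,2) = exp(-r*dt) * [p*0.140000 + (1-p)*0.212257] = 0.173391
  V(3,3) = exp(-r*dt) * [p*0.212257 + (1-p)*0.279292] = 0.242988
  V(2,0) = exp(-r*dt) * [p*0.029065 + (1-p)*0.098373] = 0.061408
  V(2,1) = exp(-r*dt) * [p*0.098373 + (1-p)*0.173391] = 0.133180
  V(2,2) = exp(-r*dt) * [p*0.173391 + (1-p)*0.242988] = 0.205437
  V(1,0) = exp(-r*dt) * [p*0.061408 + (1-p)*0.133180] = 0.094808
  V(1,1) = exp(-r*dt) * [p*0.133180 + (1-p)*0.205437] = 0.166592
  V(0,0) = exp(-r*dt) * [p*0.094808 + (1-p)*0.166592] = 0.128113

Answer: Price = V(0,0) = 0.1281


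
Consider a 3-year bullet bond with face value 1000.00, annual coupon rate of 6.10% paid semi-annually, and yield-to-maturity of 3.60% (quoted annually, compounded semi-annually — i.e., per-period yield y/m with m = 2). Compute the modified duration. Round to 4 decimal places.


Answer: Modified duration = 2.7456

Derivation:
Coupon per period c = face * coupon_rate / m = 30.500000
Periods per year m = 2; per-period yield y/m = 0.018000
Number of cashflows N = 6
Cashflows (t years, CF_t, discount factor 1/(1+y/m)^(m*t), PV):
  t = 0.5000: CF_t = 30.500000, DF = 0.982318, PV = 29.960707
  t = 1.0000: CF_t = 30.500000, DF = 0.964949, PV = 29.430950
  t = 1.5000: CF_t = 30.500000, DF = 0.947887, PV = 28.910560
  t = 2.0000: CF_t = 30.500000, DF = 0.931127, PV = 28.399371
  t = 2.5000: CF_t = 30.500000, DF = 0.914663, PV = 27.897221
  t = 3.0000: CF_t = 1030.500000, DF = 0.898490, PV = 925.894124
Price P = sum_t PV_t = 1070.492935
First compute Macaulay numerator sum_t t * PV_t:
  t * PV_t at t = 0.5000: 14.980354
  t * PV_t at t = 1.0000: 29.430950
  t * PV_t at t = 1.5000: 43.365840
  t * PV_t at t = 2.0000: 56.798743
  t * PV_t at t = 2.5000: 69.743054
  t * PV_t at t = 3.0000: 2777.682373
Macaulay duration D = 2992.001313 / 1070.492935 = 2.794975
Modified duration = D / (1 + y/m) = 2.794975 / (1 + 0.018000) = 2.745555


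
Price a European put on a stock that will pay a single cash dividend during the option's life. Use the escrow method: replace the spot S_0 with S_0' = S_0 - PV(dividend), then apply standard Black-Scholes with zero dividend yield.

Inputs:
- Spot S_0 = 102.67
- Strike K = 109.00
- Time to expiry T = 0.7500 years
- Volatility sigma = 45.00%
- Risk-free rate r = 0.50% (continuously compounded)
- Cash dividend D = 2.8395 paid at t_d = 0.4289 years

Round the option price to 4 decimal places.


Answer: Price = 20.8464

Derivation:
PV(D) = D * exp(-r * t_d) = 2.8395 * 0.99785780 = 2.83341722
S_0' = S_0 - PV(D) = 102.6700 - 2.83341722 = 99.83658278
d1 = (ln(S_0'/K) + (r + sigma^2/2)*T) / (sigma*sqrt(T)) = -0.02085057
d2 = d1 - sigma*sqrt(T) = -0.41056200
exp(-rT) = 0.99625702
N(-d1) = 0.50831757; N(-d2) = 0.65930313
P = K * exp(-rT) * N(-d2) - S_0' * N(-d1) = 109.0000 * 0.99625702 * 0.65930313 - 99.83658278 * 0.50831757 = 20.8464


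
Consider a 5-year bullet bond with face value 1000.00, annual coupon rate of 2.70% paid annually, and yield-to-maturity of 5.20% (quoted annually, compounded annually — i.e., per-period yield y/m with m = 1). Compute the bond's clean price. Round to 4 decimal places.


Answer: Price = 892.3589

Derivation:
Coupon per period c = face * coupon_rate / m = 27.000000
Periods per year m = 1; per-period yield y/m = 0.052000
Number of cashflows N = 5
Cashflows (t years, CF_t, discount factor 1/(1+y/m)^(m*t), PV):
  t = 1.0000: CF_t = 27.000000, DF = 0.950570, PV = 25.665399
  t = 2.0000: CF_t = 27.000000, DF = 0.903584, PV = 24.396767
  t = 3.0000: CF_t = 27.000000, DF = 0.858920, PV = 23.190843
  t = 4.0000: CF_t = 27.000000, DF = 0.816464, PV = 22.044528
  t = 5.0000: CF_t = 1027.000000, DF = 0.776106, PV = 797.061339
Price P = sum_t PV_t = 892.358877


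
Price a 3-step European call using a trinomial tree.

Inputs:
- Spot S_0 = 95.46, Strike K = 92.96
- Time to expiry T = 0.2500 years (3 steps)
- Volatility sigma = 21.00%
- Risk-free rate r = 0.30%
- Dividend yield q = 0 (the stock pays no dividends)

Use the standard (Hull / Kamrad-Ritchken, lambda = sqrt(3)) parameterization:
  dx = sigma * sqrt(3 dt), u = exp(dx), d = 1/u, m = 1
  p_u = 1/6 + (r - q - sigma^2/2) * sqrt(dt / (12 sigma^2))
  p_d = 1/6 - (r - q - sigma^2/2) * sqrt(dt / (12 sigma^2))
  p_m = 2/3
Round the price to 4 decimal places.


dt = T/N = 0.083333; dx = sigma*sqrt(3*dt) = 0.105000
u = exp(dx) = 1.110711; d = 1/u = 0.900325
p_u = 0.159107, p_m = 0.666667, p_d = 0.174226
Discount per step: exp(-r*dt) = 0.999750
Stock lattice S(k, j) with j the centered position index:
  k=0: S(0,+0) = 95.4600
  k=1: S(1,-1) = 85.9450; S(1,+0) = 95.4600; S(1,+1) = 106.0284
  k=2: S(2,-2) = 77.3784; S(2,-1) = 85.9450; S(2,+0) = 95.4600; S(2,+1) = 106.0284; S(2,+2) = 117.7669
  k=3: S(3,-3) = 69.6656; S(3,-2) = 77.3784; S(3,-1) = 85.9450; S(3,+0) = 95.4600; S(3,+1) = 106.0284; S(3,+2) = 117.7669; S(3,+3) = 130.8050
Terminal payoffs V(N, j) = max(S_T - K, 0):
  V(3,-3) = 0.000000; V(3,-2) = 0.000000; V(3,-1) = 0.000000; V(3,+0) = 2.500000; V(3,+1) = 13.068435; V(3,+2) = 24.806908; V(3,+3) = 37.844954
Backward induction: V(k, j) = exp(-r*dt) * [p_u * V(k+1, j+1) + p_m * V(k+1, j) + p_d * V(k+1, j-1)]
  V(2,-2) = exp(-r*dt) * [p_u*0.000000 + p_m*0.000000 + p_d*0.000000] = 0.000000
  V(2,-1) = exp(-r*dt) * [p_u*2.500000 + p_m*0.000000 + p_d*0.000000] = 0.397668
  V(2,+0) = exp(-r*dt) * [p_u*13.068435 + p_m*2.500000 + p_d*0.000000] = 3.745012
  V(2,+1) = exp(-r*dt) * [p_u*24.806908 + p_m*13.068435 + p_d*2.500000] = 13.091538
  V(2,+2) = exp(-r*dt) * [p_u*37.844954 + p_m*24.806908 + p_d*13.068435] = 24.829996
  V(1,-1) = exp(-r*dt) * [p_u*3.745012 + p_m*0.397668 + p_d*0.000000] = 0.860755
  V(1,+0) = exp(-r*dt) * [p_u*13.091538 + p_m*3.745012 + p_d*0.397668] = 4.647754
  V(1,+1) = exp(-r*dt) * [p_u*24.829996 + p_m*13.091538 + p_d*3.745012] = 13.327469
  V(0,+0) = exp(-r*dt) * [p_u*13.327469 + p_m*4.647754 + p_d*0.860755] = 5.367622

Answer: Price = V(0,0) = 5.3676


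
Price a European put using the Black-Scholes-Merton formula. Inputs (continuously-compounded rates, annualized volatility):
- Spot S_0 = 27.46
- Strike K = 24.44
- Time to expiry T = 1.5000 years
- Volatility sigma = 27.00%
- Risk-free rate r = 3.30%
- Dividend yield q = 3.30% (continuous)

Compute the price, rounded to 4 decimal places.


d1 = (ln(S/K) + (r - q + 0.5*sigma^2) * T) / (sigma * sqrt(T)) = 0.51767173
d2 = d1 - sigma * sqrt(T) = 0.18699062
exp(-rT) = 0.95170516; exp(-qT) = 0.95170516
P = K * exp(-rT) * N(-d2) - S_0 * exp(-qT) * N(-d1)
N(-d1) = 0.30234366; N(-d2) = 0.42583399
P = 24.4400 * 0.95170516 * 0.42583399 - 27.4600 * 0.95170516 * 0.30234366 = 2.0034

Answer: Price = 2.0034


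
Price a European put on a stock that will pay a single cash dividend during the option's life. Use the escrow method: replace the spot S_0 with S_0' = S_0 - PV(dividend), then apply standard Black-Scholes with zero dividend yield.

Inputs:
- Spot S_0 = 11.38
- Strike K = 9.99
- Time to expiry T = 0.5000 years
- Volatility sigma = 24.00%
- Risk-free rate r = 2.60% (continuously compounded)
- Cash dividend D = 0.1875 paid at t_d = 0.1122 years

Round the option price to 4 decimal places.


Answer: Price = 0.2347

Derivation:
PV(D) = D * exp(-r * t_d) = 0.1875 * 0.99708705 = 0.18695382
S_0' = S_0 - PV(D) = 11.3800 - 0.18695382 = 11.19304618
d1 = (ln(S_0'/K) + (r + sigma^2/2)*T) / (sigma*sqrt(T)) = 0.83148755
d2 = d1 - sigma*sqrt(T) = 0.66178192
exp(-rT) = 0.98708414
N(-d1) = 0.20284913; N(-d2) = 0.25405550
P = K * exp(-rT) * N(-d2) - S_0' * N(-d1) = 9.9900 * 0.98708414 * 0.25405550 - 11.19304618 * 0.20284913 = 0.2347


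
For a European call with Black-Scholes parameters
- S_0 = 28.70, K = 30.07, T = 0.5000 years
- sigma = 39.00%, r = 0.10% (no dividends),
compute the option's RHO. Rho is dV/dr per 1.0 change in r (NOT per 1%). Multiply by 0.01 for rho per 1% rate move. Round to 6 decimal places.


Answer: Rho = 5.712251

Derivation:
d1 = -0.0293934289; d2 = -0.3051650736
phi(d1) = 0.3987699798; exp(-qT) = 1.0000000000; exp(-rT) = 0.9995001250
N(d2) = 0.3801202158
Rho = K*T*exp(-rT)*N(d2) = 30.0700 * 0.5000 * 0.9995001250 * 0.3801202158 = 5.712251


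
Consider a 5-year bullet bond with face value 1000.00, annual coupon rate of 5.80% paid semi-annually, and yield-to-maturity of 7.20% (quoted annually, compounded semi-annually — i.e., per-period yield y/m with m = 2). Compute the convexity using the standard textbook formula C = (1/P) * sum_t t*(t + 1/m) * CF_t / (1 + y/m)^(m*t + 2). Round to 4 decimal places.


Coupon per period c = face * coupon_rate / m = 29.000000
Periods per year m = 2; per-period yield y/m = 0.036000
Number of cashflows N = 10
Cashflows (t years, CF_t, discount factor 1/(1+y/m)^(m*t), PV):
  t = 0.5000: CF_t = 29.000000, DF = 0.965251, PV = 27.992278
  t = 1.0000: CF_t = 29.000000, DF = 0.931709, PV = 27.019573
  t = 1.5000: CF_t = 29.000000, DF = 0.899333, PV = 26.080669
  t = 2.0000: CF_t = 29.000000, DF = 0.868082, PV = 25.174391
  t = 2.5000: CF_t = 29.000000, DF = 0.837917, PV = 24.299605
  t = 3.0000: CF_t = 29.000000, DF = 0.808801, PV = 23.455218
  t = 3.5000: CF_t = 29.000000, DF = 0.780696, PV = 22.640171
  t = 4.0000: CF_t = 29.000000, DF = 0.753567, PV = 21.853447
  t = 4.5000: CF_t = 29.000000, DF = 0.727381, PV = 21.094061
  t = 5.0000: CF_t = 1029.000000, DF = 0.702106, PV = 722.466677
Price P = sum_t PV_t = 942.076092
Convexity numerator sum_t t*(t + 1/m) * CF_t / (1+y/m)^(m*t + 2):
  t = 0.5000: term = 13.040335
  t = 1.0000: term = 37.761587
  t = 1.5000: term = 72.898816
  t = 2.0000: term = 117.276088
  t = 2.5000: term = 169.801285
  t = 3.0000: term = 229.461196
  t = 3.5000: term = 295.316855
  t = 4.0000: term = 366.499131
  t = 4.5000: term = 442.204550
  t = 5.0000: term = 18511.047860
Convexity = (1/P) * sum = 20255.307703 / 942.076092 = 21.500713

Answer: Convexity = 21.5007


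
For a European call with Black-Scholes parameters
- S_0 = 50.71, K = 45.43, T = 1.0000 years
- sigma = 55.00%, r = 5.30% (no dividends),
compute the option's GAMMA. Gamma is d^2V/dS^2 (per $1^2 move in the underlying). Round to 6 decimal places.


d1 = 0.5712735455; d2 = 0.0212735455
phi(d1) = 0.3388779503; exp(-qT) = 1.0000000000; exp(-rT) = 0.9483800125
Gamma = exp(-qT) * phi(d1) / (S * sigma * sqrt(T)) = 1.0000000000 * 0.3388779503 / (50.7100 * 0.5500 * 1.0000000000) = 0.012150

Answer: Gamma = 0.012150


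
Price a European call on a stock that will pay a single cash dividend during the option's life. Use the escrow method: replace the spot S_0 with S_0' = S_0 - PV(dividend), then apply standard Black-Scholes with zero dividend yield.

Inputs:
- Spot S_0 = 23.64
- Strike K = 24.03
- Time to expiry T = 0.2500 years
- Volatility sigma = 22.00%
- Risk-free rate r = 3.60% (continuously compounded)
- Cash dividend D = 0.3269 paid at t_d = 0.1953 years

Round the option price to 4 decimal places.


PV(D) = D * exp(-r * t_d) = 0.3269 * 0.99299386 = 0.32460969
S_0' = S_0 - PV(D) = 23.6400 - 0.32460969 = 23.31539031
d1 = (ln(S_0'/K) + (r + sigma^2/2)*T) / (sigma*sqrt(T)) = -0.13763072
d2 = d1 - sigma*sqrt(T) = -0.24763072
exp(-rT) = 0.99104038
N(d1) = 0.44526614; N(d2) = 0.40221007
C = S_0' * N(d1) - K * exp(-rT) * N(d2) = 23.31539031 * 0.44526614 - 24.0300 * 0.99104038 * 0.40221007 = 0.8030

Answer: Price = 0.8030


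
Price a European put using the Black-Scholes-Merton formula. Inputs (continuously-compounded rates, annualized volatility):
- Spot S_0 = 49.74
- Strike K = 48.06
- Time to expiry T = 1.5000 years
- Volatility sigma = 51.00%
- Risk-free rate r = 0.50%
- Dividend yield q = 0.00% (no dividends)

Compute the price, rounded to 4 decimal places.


Answer: Price = 10.9524

Derivation:
d1 = (ln(S/K) + (r - q + 0.5*sigma^2) * T) / (sigma * sqrt(T)) = 0.37932543
d2 = d1 - sigma * sqrt(T) = -0.24529445
exp(-rT) = 0.99252805; exp(-qT) = 1.00000000
P = K * exp(-rT) * N(-d2) - S_0 * exp(-qT) * N(-d1)
N(-d1) = 0.35222311; N(-d2) = 0.59688578
P = 48.0600 * 0.99252805 * 0.59688578 - 49.7400 * 1.00000000 * 0.35222311 = 10.9524


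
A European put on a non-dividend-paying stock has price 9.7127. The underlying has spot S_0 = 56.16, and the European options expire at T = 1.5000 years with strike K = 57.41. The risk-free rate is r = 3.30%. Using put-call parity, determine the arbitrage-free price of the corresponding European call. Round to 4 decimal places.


Answer: Call price = 11.2353

Derivation:
Put-call parity: C - P = S_0 * exp(-qT) - K * exp(-rT).
S_0 * exp(-qT) = 56.1600 * 1.00000000 = 56.16000000
K * exp(-rT) = 57.4100 * 0.95170516 = 54.63739313
C = P + S*exp(-qT) - K*exp(-rT)
C = 9.7127 + 56.16000000 - 54.63739313 = 11.2353


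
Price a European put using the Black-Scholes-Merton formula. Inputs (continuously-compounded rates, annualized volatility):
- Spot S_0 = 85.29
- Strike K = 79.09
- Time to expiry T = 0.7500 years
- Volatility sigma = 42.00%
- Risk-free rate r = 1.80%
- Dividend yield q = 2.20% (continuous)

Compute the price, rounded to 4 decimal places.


Answer: Price = 8.9798

Derivation:
d1 = (ln(S/K) + (r - q + 0.5*sigma^2) * T) / (sigma * sqrt(T)) = 0.38110828
d2 = d1 - sigma * sqrt(T) = 0.01737761
exp(-rT) = 0.98659072; exp(-qT) = 0.98363538
P = K * exp(-rT) * N(-d2) - S_0 * exp(-qT) * N(-d1)
N(-d1) = 0.35156145; N(-d2) = 0.49306769
P = 79.0900 * 0.98659072 * 0.49306769 - 85.2900 * 0.98363538 * 0.35156145 = 8.9798


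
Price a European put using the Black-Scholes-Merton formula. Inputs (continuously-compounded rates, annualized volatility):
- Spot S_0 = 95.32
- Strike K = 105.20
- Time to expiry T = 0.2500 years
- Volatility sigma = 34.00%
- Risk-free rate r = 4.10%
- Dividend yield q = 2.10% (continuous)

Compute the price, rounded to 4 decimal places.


d1 = (ln(S/K) + (r - q + 0.5*sigma^2) * T) / (sigma * sqrt(T)) = -0.46572734
d2 = d1 - sigma * sqrt(T) = -0.63572734
exp(-rT) = 0.98980235; exp(-qT) = 0.99476376
P = K * exp(-rT) * N(-d2) - S_0 * exp(-qT) * N(-d1)
N(-d1) = 0.67929466; N(-d2) = 0.73752292
P = 105.2000 * 0.98980235 * 0.73752292 - 95.3200 * 0.99476376 * 0.67929466 = 12.3849

Answer: Price = 12.3849


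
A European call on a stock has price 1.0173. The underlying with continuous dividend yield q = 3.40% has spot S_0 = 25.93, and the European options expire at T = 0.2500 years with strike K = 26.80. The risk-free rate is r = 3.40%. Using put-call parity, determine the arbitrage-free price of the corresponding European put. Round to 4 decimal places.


Answer: Put price = 1.8799

Derivation:
Put-call parity: C - P = S_0 * exp(-qT) - K * exp(-rT).
S_0 * exp(-qT) = 25.9300 * 0.99153602 = 25.71052907
K * exp(-rT) = 26.8000 * 0.99153602 = 26.57316541
P = C - S*exp(-qT) + K*exp(-rT)
P = 1.0173 - 25.71052907 + 26.57316541 = 1.8799


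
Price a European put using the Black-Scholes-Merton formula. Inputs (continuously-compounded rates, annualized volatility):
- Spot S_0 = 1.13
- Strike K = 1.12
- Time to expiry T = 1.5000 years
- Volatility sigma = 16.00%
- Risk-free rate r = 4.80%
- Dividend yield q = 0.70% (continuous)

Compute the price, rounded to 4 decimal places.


d1 = (ln(S/K) + (r - q + 0.5*sigma^2) * T) / (sigma * sqrt(T)) = 0.45718168
d2 = d1 - sigma * sqrt(T) = 0.26122250
exp(-rT) = 0.93053090; exp(-qT) = 0.98955493
P = K * exp(-rT) * N(-d2) - S_0 * exp(-qT) * N(-d1)
N(-d1) = 0.32377023; N(-d2) = 0.39696046
P = 1.1200 * 0.93053090 * 0.39696046 - 1.1300 * 0.98955493 * 0.32377023 = 0.0517

Answer: Price = 0.0517


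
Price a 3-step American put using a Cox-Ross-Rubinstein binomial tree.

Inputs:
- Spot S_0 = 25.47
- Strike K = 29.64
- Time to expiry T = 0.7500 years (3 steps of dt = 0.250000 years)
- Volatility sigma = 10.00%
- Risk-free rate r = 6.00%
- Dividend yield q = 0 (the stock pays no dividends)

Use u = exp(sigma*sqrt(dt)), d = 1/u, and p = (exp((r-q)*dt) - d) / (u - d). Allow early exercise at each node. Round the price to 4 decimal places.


dt = T/N = 0.250000
u = exp(sigma*sqrt(dt)) = 1.051271; d = 1/u = 0.951229
p = (exp((r-q)*dt) - d) / (u - d) = 0.638570
Discount per step: exp(-r*dt) = 0.985112
Stock lattice S(k, i) with i counting down-moves:
  k=0: S(0,0) = 25.4700
  k=1: S(1,0) = 26.7759; S(1,1) = 24.2278
  k=2: S(2,0) = 28.1487; S(2,1) = 25.4700; S(2,2) = 23.0462
  k=3: S(3,0) = 29.5919; S(3,1) = 26.7759; S(3,2) = 24.2278; S(3,3) = 21.9222
Terminal payoffs V(N, i) = max(K - S_T, 0):
  V(3,0) = 0.048082; V(3,1) = 2.864125; V(3,2) = 5.412187; V(3,3) = 7.717768
Backward induction: V(k, i) = exp(-r*dt) * [p * V(k+1, i) + (1-p) * V(k+1, i+1)]; then take max(V_cont, immediate exercise) for American.
  V(2,0) = exp(-r*dt) * [p*0.048082 + (1-p)*2.864125] = 1.050015; exercise = 1.491297; V(2,0) = max -> 1.491297
  V(2,1) = exp(-r*dt) * [p*2.864125 + (1-p)*5.412187] = 3.728718; exercise = 4.170000; V(2,1) = max -> 4.170000
  V(2,2) = exp(-r*dt) * [p*5.412187 + (1-p)*7.717768] = 6.152509; exercise = 6.593791; V(2,2) = max -> 6.593791
  V(1,0) = exp(-r*dt) * [p*1.491297 + (1-p)*4.170000] = 2.422843; exercise = 2.864125; V(1,0) = max -> 2.864125
  V(1,1) = exp(-r*dt) * [p*4.170000 + (1-p)*6.593791] = 4.970904; exercise = 5.412187; V(1,1) = max -> 5.412187
  V(0,0) = exp(-r*dt) * [p*2.864125 + (1-p)*5.412187] = 3.728718; exercise = 4.170000; V(0,0) = max -> 4.170000

Answer: Price = V(0,0) = 4.1700


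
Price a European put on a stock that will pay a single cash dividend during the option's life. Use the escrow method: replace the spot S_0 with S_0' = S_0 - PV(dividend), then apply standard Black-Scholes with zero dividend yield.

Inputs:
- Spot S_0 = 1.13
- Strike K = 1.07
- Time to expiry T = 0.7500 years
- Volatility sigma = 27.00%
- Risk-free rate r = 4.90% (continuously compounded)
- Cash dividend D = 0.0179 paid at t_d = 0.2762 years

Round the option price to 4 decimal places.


Answer: Price = 0.0644

Derivation:
PV(D) = D * exp(-r * t_d) = 0.0179 * 0.98655737 = 0.01765938
S_0' = S_0 - PV(D) = 1.1300 - 0.01765938 = 1.11234062
d1 = (ln(S_0'/K) + (r + sigma^2/2)*T) / (sigma*sqrt(T)) = 0.44004917
d2 = d1 - sigma*sqrt(T) = 0.20622231
exp(-rT) = 0.96391708
N(-d1) = 0.32995075; N(-d2) = 0.41830863
P = K * exp(-rT) * N(-d2) - S_0' * N(-d1) = 1.0700 * 0.96391708 * 0.41830863 - 1.11234062 * 0.32995075 = 0.0644


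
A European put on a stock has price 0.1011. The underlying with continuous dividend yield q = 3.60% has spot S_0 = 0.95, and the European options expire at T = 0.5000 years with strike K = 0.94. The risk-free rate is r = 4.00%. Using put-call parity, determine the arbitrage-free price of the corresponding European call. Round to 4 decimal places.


Answer: Call price = 0.1128

Derivation:
Put-call parity: C - P = S_0 * exp(-qT) - K * exp(-rT).
S_0 * exp(-qT) = 0.9500 * 0.98216103 = 0.93305298
K * exp(-rT) = 0.9400 * 0.98019867 = 0.92138675
C = P + S*exp(-qT) - K*exp(-rT)
C = 0.1011 + 0.93305298 - 0.92138675 = 0.1128


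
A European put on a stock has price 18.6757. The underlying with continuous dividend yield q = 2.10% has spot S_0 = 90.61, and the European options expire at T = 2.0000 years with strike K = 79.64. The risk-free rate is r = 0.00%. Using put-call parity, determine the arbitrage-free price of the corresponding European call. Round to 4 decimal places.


Put-call parity: C - P = S_0 * exp(-qT) - K * exp(-rT).
S_0 * exp(-qT) = 90.6100 * 0.95886978 = 86.88319082
K * exp(-rT) = 79.6400 * 1.00000000 = 79.64000000
C = P + S*exp(-qT) - K*exp(-rT)
C = 18.6757 + 86.88319082 - 79.64000000 = 25.9189

Answer: Call price = 25.9189


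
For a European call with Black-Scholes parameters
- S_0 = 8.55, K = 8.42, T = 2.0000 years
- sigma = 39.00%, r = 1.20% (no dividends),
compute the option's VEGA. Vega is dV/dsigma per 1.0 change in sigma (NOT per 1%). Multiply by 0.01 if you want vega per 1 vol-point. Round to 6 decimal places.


Answer: Vega = 4.541872

Derivation:
d1 = 0.3470651505; d2 = -0.2044781389
phi(d1) = 0.3756243731; exp(-qT) = 1.0000000000; exp(-rT) = 0.9762857098
Vega = S * exp(-qT) * phi(d1) * sqrt(T) = 8.5500 * 1.0000000000 * 0.3756243731 * 1.4142135624 = 4.541872


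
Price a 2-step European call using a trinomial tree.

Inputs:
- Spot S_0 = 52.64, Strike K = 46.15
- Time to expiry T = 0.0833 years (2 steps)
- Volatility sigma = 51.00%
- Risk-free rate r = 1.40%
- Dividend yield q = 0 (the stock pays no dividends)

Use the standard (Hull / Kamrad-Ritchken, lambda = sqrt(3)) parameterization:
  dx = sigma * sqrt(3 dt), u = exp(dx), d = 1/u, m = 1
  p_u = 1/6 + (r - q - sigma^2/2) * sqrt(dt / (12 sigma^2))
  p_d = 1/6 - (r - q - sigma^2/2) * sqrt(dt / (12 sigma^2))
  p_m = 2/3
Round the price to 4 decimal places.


Answer: Price = V(0,0) = 7.3745

Derivation:
dt = T/N = 0.041650; dx = sigma*sqrt(3*dt) = 0.180276
u = exp(dx) = 1.197548; d = 1/u = 0.835040
p_u = 0.153261, p_m = 0.666667, p_d = 0.180072
Discount per step: exp(-r*dt) = 0.999417
Stock lattice S(k, j) with j the centered position index:
  k=0: S(0,+0) = 52.6400
  k=1: S(1,-1) = 43.9565; S(1,+0) = 52.6400; S(1,+1) = 63.0389
  k=2: S(2,-2) = 36.7054; S(2,-1) = 43.9565; S(2,+0) = 52.6400; S(2,+1) = 63.0389; S(2,+2) = 75.4921
Terminal payoffs V(N, j) = max(S_T - K, 0):
  V(2,-2) = 0.000000; V(2,-1) = 0.000000; V(2,+0) = 6.490000; V(2,+1) = 16.888929; V(2,+2) = 29.342145
Backward induction: V(k, j) = exp(-r*dt) * [p_u * V(k+1, j+1) + p_m * V(k+1, j) + p_d * V(k+1, j-1)]
  V(1,-1) = exp(-r*dt) * [p_u*6.490000 + p_m*0.000000 + p_d*0.000000] = 0.994083
  V(1,+0) = exp(-r*dt) * [p_u*16.888929 + p_m*6.490000 + p_d*0.000000] = 6.911048
  V(1,+1) = exp(-r*dt) * [p_u*29.342145 + p_m*16.888929 + p_d*6.490000] = 16.915093
  V(0,+0) = exp(-r*dt) * [p_u*16.915093 + p_m*6.911048 + p_d*0.994083] = 7.374493


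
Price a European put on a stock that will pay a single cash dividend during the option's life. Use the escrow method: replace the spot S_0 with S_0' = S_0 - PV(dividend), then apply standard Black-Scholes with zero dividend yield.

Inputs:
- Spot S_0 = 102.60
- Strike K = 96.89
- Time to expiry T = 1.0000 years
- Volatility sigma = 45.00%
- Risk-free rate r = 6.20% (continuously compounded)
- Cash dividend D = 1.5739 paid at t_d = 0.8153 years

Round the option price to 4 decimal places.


PV(D) = D * exp(-r * t_d) = 1.5739 * 0.95070772 = 1.49631889
S_0' = S_0 - PV(D) = 102.6000 - 1.49631889 = 101.10368111
d1 = (ln(S_0'/K) + (r + sigma^2/2)*T) / (sigma*sqrt(T)) = 0.45737827
d2 = d1 - sigma*sqrt(T) = 0.00737827
exp(-rT) = 0.93988289
N(-d1) = 0.32369959; N(-d2) = 0.49705652
P = K * exp(-rT) * N(-d2) - S_0' * N(-d1) = 96.8900 * 0.93988289 * 0.49705652 - 101.10368111 * 0.32369959 = 12.5374

Answer: Price = 12.5374


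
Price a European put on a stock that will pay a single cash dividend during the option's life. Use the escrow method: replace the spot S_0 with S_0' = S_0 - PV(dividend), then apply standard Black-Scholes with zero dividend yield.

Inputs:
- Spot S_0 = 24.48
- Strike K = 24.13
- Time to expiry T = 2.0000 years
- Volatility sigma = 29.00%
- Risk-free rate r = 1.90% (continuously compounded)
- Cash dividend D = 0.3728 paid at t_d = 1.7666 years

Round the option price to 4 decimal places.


PV(D) = D * exp(-r * t_d) = 0.3728 * 0.96699167 = 0.36049449
S_0' = S_0 - PV(D) = 24.4800 - 0.36049449 = 24.11950551
d1 = (ln(S_0'/K) + (r + sigma^2/2)*T) / (sigma*sqrt(T)) = 0.29665565
d2 = d1 - sigma*sqrt(T) = -0.11346628
exp(-rT) = 0.96271294
N(-d1) = 0.38336471; N(-d2) = 0.54516955
P = K * exp(-rT) * N(-d2) - S_0' * N(-d1) = 24.1300 * 0.96271294 * 0.54516955 - 24.11950551 * 0.38336471 = 3.4179

Answer: Price = 3.4179


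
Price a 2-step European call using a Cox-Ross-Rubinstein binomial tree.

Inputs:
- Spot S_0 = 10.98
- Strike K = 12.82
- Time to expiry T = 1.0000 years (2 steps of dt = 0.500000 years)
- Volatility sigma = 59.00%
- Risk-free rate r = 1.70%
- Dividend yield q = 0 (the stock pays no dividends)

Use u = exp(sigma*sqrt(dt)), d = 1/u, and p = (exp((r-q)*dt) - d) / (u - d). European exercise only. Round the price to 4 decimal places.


dt = T/N = 0.500000
u = exp(sigma*sqrt(dt)) = 1.517695; d = 1/u = 0.658894
p = (exp((r-q)*dt) - d) / (u - d) = 0.407128
Discount per step: exp(-r*dt) = 0.991536
Stock lattice S(k, i) with i counting down-moves:
  k=0: S(0,0) = 10.9800
  k=1: S(1,0) = 16.6643; S(1,1) = 7.2347
  k=2: S(2,0) = 25.2913; S(2,1) = 10.9800; S(2,2) = 4.7669
Terminal payoffs V(N, i) = max(S_T - K, 0):
  V(2,0) = 12.471325; V(2,1) = 0.000000; V(2,2) = 0.000000
Backward induction: V(k, i) = exp(-r*dt) * [p * V(k+1, i) + (1-p) * V(k+1, i+1)].
  V(1,0) = exp(-r*dt) * [p*12.471325 + (1-p)*0.000000] = 5.034454
  V(1,1) = exp(-r*dt) * [p*0.000000 + (1-p)*0.000000] = 0.000000
  V(0,0) = exp(-r*dt) * [p*5.034454 + (1-p)*0.000000] = 2.032321

Answer: Price = V(0,0) = 2.0323


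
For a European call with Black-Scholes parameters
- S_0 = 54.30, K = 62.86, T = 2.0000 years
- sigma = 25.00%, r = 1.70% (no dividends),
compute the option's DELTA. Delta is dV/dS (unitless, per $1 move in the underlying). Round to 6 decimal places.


Answer: Delta = 0.443896

Derivation:
d1 = -0.1410983624; d2 = -0.4946517530
phi(d1) = 0.3949907599; exp(-qT) = 1.0000000000; exp(-rT) = 0.9665715046
N(d1) = 0.4438961187
Delta = exp(-qT) * N(d1) = 1.0000000000 * 0.4438961187 = 0.443896


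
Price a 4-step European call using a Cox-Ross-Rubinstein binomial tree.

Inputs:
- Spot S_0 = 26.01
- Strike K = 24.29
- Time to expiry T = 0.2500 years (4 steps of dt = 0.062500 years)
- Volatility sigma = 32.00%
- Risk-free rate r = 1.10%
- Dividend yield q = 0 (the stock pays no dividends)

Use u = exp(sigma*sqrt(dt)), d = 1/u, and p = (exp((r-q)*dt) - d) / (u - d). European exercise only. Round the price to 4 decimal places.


Answer: Price = V(0,0) = 2.7310

Derivation:
dt = T/N = 0.062500
u = exp(sigma*sqrt(dt)) = 1.083287; d = 1/u = 0.923116
p = (exp((r-q)*dt) - d) / (u - d) = 0.484304
Discount per step: exp(-r*dt) = 0.999313
Stock lattice S(k, i) with i counting down-moves:
  k=0: S(0,0) = 26.0100
  k=1: S(1,0) = 28.1763; S(1,1) = 24.0103
  k=2: S(2,0) = 30.5230; S(2,1) = 26.0100; S(2,2) = 22.1643
  k=3: S(3,0) = 33.0652; S(3,1) = 28.1763; S(3,2) = 24.0103; S(3,3) = 20.4602
  k=4: S(4,0) = 35.8191; S(4,1) = 30.5230; S(4,2) = 26.0100; S(4,3) = 22.1643; S(4,4) = 18.8871
Terminal payoffs V(N, i) = max(S_T - K, 0):
  V(4,0) = 11.529093; V(4,1) = 6.233018; V(4,2) = 1.720000; V(4,3) = 0.000000; V(4,4) = 0.000000
Backward induction: V(k, i) = exp(-r*dt) * [p * V(k+1, i) + (1-p) * V(k+1, i+1)].
  V(3,0) = exp(-r*dt) * [p*11.529093 + (1-p)*6.233018] = 8.791884
  V(3,1) = exp(-r*dt) * [p*6.233018 + (1-p)*1.720000] = 3.902990
  V(3,2) = exp(-r*dt) * [p*1.720000 + (1-p)*0.000000] = 0.832431
  V(3,3) = exp(-r*dt) * [p*0.000000 + (1-p)*0.000000] = 0.000000
  V(2,0) = exp(-r*dt) * [p*8.791884 + (1-p)*3.902990] = 6.266394
  V(2,1) = exp(-r*dt) * [p*3.902990 + (1-p)*0.832431] = 2.317922
  V(2,2) = exp(-r*dt) * [p*0.832431 + (1-p)*0.000000] = 0.402873
  V(1,0) = exp(-r*dt) * [p*6.266394 + (1-p)*2.317922] = 4.227277
  V(1,1) = exp(-r*dt) * [p*2.317922 + (1-p)*0.402873] = 1.329426
  V(0,0) = exp(-r*dt) * [p*4.227277 + (1-p)*1.329426] = 2.730990


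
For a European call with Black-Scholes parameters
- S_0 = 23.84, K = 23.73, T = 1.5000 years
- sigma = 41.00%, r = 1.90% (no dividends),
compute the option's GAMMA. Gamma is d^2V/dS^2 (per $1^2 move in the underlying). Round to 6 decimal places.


d1 = 0.3170391935; d2 = -0.1851062038
phi(d1) = 0.3793881489; exp(-qT) = 1.0000000000; exp(-rT) = 0.9719022941
Gamma = exp(-qT) * phi(d1) / (S * sigma * sqrt(T)) = 1.0000000000 * 0.3793881489 / (23.8400 * 0.4100 * 1.2247448714) = 0.031692

Answer: Gamma = 0.031692


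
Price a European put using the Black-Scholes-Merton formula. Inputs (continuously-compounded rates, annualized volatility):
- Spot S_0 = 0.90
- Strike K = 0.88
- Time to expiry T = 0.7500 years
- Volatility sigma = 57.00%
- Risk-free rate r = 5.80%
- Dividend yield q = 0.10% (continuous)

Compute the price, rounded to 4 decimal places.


d1 = (ln(S/K) + (r - q + 0.5*sigma^2) * T) / (sigma * sqrt(T)) = 0.37894508
d2 = d1 - sigma * sqrt(T) = -0.11468940
exp(-rT) = 0.95743255; exp(-qT) = 0.99925028
P = K * exp(-rT) * N(-d2) - S_0 * exp(-qT) * N(-d1)
N(-d1) = 0.35236432; N(-d2) = 0.54565434
P = 0.8800 * 0.95743255 * 0.54565434 - 0.9000 * 0.99925028 * 0.35236432 = 0.1428

Answer: Price = 0.1428


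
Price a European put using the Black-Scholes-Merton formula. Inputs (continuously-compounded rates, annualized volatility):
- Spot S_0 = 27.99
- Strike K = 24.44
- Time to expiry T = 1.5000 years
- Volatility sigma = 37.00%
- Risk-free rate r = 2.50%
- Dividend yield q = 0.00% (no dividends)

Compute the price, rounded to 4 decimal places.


d1 = (ln(S/K) + (r - q + 0.5*sigma^2) * T) / (sigma * sqrt(T)) = 0.60862355
d2 = d1 - sigma * sqrt(T) = 0.15546794
exp(-rT) = 0.96319442; exp(-qT) = 1.00000000
P = K * exp(-rT) * N(-d2) - S_0 * exp(-qT) * N(-d1)
N(-d1) = 0.27138700; N(-d2) = 0.43822621
P = 24.4400 * 0.96319442 * 0.43822621 - 27.9900 * 1.00000000 * 0.27138700 = 2.7199

Answer: Price = 2.7199


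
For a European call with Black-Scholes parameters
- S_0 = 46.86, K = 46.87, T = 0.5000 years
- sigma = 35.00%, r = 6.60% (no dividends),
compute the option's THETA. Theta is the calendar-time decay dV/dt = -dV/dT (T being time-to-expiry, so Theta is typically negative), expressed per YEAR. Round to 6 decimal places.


d1 = 0.2562216418; d2 = 0.0087342684
phi(d1) = 0.3860596846; exp(-qT) = 1.0000000000; exp(-rT) = 0.9675385596
Theta = -S*exp(-qT)*phi(d1)*sigma/(2*sqrt(T)) - r*K*exp(-rT)*N(d2) + q*S*exp(-qT)*N(d1)
N(d1) = 0.6011101507; N(d2) = 0.5034844247; sqrt(T) = 0.7071067812
Term 1 = -46.8600 * 1.0000000000 * 0.3860596846 * 0.3500 / (2 * 0.7071067812) = -4.4772338885
Term 2 = -0.0660 * 46.8700 * 0.9675385596 * 0.5034844247 = -1.5069304596
Term 3 = 0 (no dividend yield, q = 0)
Theta = -4.4772338885 + (-1.5069304596) + (0.0000000000) = -5.984164

Answer: Theta = -5.984164


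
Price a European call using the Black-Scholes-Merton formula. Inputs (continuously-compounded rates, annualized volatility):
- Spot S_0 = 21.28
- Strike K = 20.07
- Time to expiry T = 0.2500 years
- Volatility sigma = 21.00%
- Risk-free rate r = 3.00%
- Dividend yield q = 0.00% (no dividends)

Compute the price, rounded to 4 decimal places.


d1 = (ln(S/K) + (r - q + 0.5*sigma^2) * T) / (sigma * sqrt(T)) = 0.68146668
d2 = d1 - sigma * sqrt(T) = 0.57646668
exp(-rT) = 0.99252805; exp(-qT) = 1.00000000
C = S_0 * exp(-qT) * N(d1) - K * exp(-rT) * N(d2)
N(d1) = 0.75221188; N(d2) = 0.71785011
C = 21.2800 * 1.00000000 * 0.75221188 - 20.0700 * 0.99252805 * 0.71785011 = 1.7075

Answer: Price = 1.7075


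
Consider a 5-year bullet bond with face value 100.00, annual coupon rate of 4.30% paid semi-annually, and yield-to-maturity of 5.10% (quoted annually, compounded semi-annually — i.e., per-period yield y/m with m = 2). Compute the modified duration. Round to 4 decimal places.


Coupon per period c = face * coupon_rate / m = 2.150000
Periods per year m = 2; per-period yield y/m = 0.025500
Number of cashflows N = 10
Cashflows (t years, CF_t, discount factor 1/(1+y/m)^(m*t), PV):
  t = 0.5000: CF_t = 2.150000, DF = 0.975134, PV = 2.096538
  t = 1.0000: CF_t = 2.150000, DF = 0.950886, PV = 2.044406
  t = 1.5000: CF_t = 2.150000, DF = 0.927242, PV = 1.993570
  t = 2.0000: CF_t = 2.150000, DF = 0.904185, PV = 1.943998
  t = 2.5000: CF_t = 2.150000, DF = 0.881702, PV = 1.895659
  t = 3.0000: CF_t = 2.150000, DF = 0.859777, PV = 1.848521
  t = 3.5000: CF_t = 2.150000, DF = 0.838398, PV = 1.802556
  t = 4.0000: CF_t = 2.150000, DF = 0.817551, PV = 1.757734
  t = 4.5000: CF_t = 2.150000, DF = 0.797222, PV = 1.714026
  t = 5.0000: CF_t = 102.150000, DF = 0.777398, PV = 79.411194
Price P = sum_t PV_t = 96.508202
First compute Macaulay numerator sum_t t * PV_t:
  t * PV_t at t = 0.5000: 1.048269
  t * PV_t at t = 1.0000: 2.044406
  t * PV_t at t = 1.5000: 2.990355
  t * PV_t at t = 2.0000: 3.887996
  t * PV_t at t = 2.5000: 4.739147
  t * PV_t at t = 3.0000: 5.545564
  t * PV_t at t = 3.5000: 6.308947
  t * PV_t at t = 4.0000: 7.030936
  t * PV_t at t = 4.5000: 7.713118
  t * PV_t at t = 5.0000: 397.055968
Macaulay duration D = 438.364705 / 96.508202 = 4.542253
Modified duration = D / (1 + y/m) = 4.542253 / (1 + 0.025500) = 4.429306

Answer: Modified duration = 4.4293


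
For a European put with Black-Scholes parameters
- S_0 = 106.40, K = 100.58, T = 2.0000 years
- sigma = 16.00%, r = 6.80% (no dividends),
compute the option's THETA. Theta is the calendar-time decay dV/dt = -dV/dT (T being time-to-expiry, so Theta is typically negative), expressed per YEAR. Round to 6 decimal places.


Answer: Theta = -0.133287

Derivation:
d1 = 0.9627795616; d2 = 0.7365053916
phi(d1) = 0.2509727842; exp(-qT) = 1.0000000000; exp(-rT) = 0.8728426325
Theta = -S*exp(-qT)*phi(d1)*sigma/(2*sqrt(T)) + r*K*exp(-rT)*N(-d2) - q*S*exp(-qT)*N(-d1)
N(-d1) = 0.1678290798; N(-d2) = 0.2307115938; sqrt(T) = 1.4142135624
Term 1 = -106.4000 * 1.0000000000 * 0.2509727842 * 0.1600 / (2 * 1.4142135624) = -1.5105783143
Term 2 = 0.0680 * 100.5800 * 0.8728426325 * 0.2307115938 = 1.3772916478
Term 3 = 0 (no dividend yield, q = 0)
Theta = -1.5105783143 + (1.3772916478) + (0.0000000000) = -0.133287


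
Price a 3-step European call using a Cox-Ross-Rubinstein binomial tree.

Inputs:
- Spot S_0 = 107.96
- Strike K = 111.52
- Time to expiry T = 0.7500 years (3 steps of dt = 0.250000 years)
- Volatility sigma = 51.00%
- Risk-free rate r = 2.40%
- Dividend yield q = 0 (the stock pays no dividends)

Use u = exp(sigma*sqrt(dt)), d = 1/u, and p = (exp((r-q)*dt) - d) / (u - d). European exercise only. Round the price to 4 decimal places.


dt = T/N = 0.250000
u = exp(sigma*sqrt(dt)) = 1.290462; d = 1/u = 0.774916
p = (exp((r-q)*dt) - d) / (u - d) = 0.448266
Discount per step: exp(-r*dt) = 0.994018
Stock lattice S(k, i) with i counting down-moves:
  k=0: S(0,0) = 107.9600
  k=1: S(1,0) = 139.3182; S(1,1) = 83.6600
  k=2: S(2,0) = 179.7848; S(2,1) = 107.9600; S(2,2) = 64.8295
  k=3: S(3,0) = 232.0054; S(3,1) = 139.3182; S(3,2) = 83.6600; S(3,3) = 50.2375
Terminal payoffs V(N, i) = max(S_T - K, 0):
  V(3,0) = 120.485433; V(3,1) = 27.798237; V(3,2) = 0.000000; V(3,3) = 0.000000
Backward induction: V(k, i) = exp(-r*dt) * [p * V(k+1, i) + (1-p) * V(k+1, i+1)].
  V(2,0) = exp(-r*dt) * [p*120.485433 + (1-p)*27.798237] = 68.931954
  V(2,1) = exp(-r*dt) * [p*27.798237 + (1-p)*0.000000] = 12.386472
  V(2,2) = exp(-r*dt) * [p*0.000000 + (1-p)*0.000000] = 0.000000
  V(1,0) = exp(-r*dt) * [p*68.931954 + (1-p)*12.386472] = 37.508184
  V(1,1) = exp(-r*dt) * [p*12.386472 + (1-p)*0.000000] = 5.519224
  V(0,0) = exp(-r*dt) * [p*37.508184 + (1-p)*5.519224] = 19.740003

Answer: Price = V(0,0) = 19.7400


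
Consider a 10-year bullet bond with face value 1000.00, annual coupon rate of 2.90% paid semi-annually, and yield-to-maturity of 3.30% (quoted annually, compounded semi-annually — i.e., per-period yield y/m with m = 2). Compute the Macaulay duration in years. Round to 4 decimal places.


Answer: Macaulay duration = 8.7251 years

Derivation:
Coupon per period c = face * coupon_rate / m = 14.500000
Periods per year m = 2; per-period yield y/m = 0.016500
Number of cashflows N = 20
Cashflows (t years, CF_t, discount factor 1/(1+y/m)^(m*t), PV):
  t = 0.5000: CF_t = 14.500000, DF = 0.983768, PV = 14.264634
  t = 1.0000: CF_t = 14.500000, DF = 0.967799, PV = 14.033088
  t = 1.5000: CF_t = 14.500000, DF = 0.952090, PV = 13.805300
  t = 2.0000: CF_t = 14.500000, DF = 0.936635, PV = 13.581210
  t = 2.5000: CF_t = 14.500000, DF = 0.921432, PV = 13.360758
  t = 3.0000: CF_t = 14.500000, DF = 0.906475, PV = 13.143884
  t = 3.5000: CF_t = 14.500000, DF = 0.891761, PV = 12.930530
  t = 4.0000: CF_t = 14.500000, DF = 0.877285, PV = 12.720639
  t = 4.5000: CF_t = 14.500000, DF = 0.863045, PV = 12.514156
  t = 5.0000: CF_t = 14.500000, DF = 0.849036, PV = 12.311024
  t = 5.5000: CF_t = 14.500000, DF = 0.835254, PV = 12.111189
  t = 6.0000: CF_t = 14.500000, DF = 0.821696, PV = 11.914598
  t = 6.5000: CF_t = 14.500000, DF = 0.808359, PV = 11.721199
  t = 7.0000: CF_t = 14.500000, DF = 0.795237, PV = 11.530938
  t = 7.5000: CF_t = 14.500000, DF = 0.782329, PV = 11.343766
  t = 8.0000: CF_t = 14.500000, DF = 0.769630, PV = 11.159632
  t = 8.5000: CF_t = 14.500000, DF = 0.757137, PV = 10.978487
  t = 9.0000: CF_t = 14.500000, DF = 0.744847, PV = 10.800282
  t = 9.5000: CF_t = 14.500000, DF = 0.732757, PV = 10.624970
  t = 10.0000: CF_t = 1014.500000, DF = 0.720862, PV = 731.314849
Price P = sum_t PV_t = 966.165133
Macaulay numerator sum_t t * PV_t:
  t * PV_t at t = 0.5000: 7.132317
  t * PV_t at t = 1.0000: 14.033088
  t * PV_t at t = 1.5000: 20.707950
  t * PV_t at t = 2.0000: 27.162420
  t * PV_t at t = 2.5000: 33.401894
  t * PV_t at t = 3.0000: 39.431651
  t * PV_t at t = 3.5000: 45.256854
  t * PV_t at t = 4.0000: 50.882557
  t * PV_t at t = 4.5000: 56.313701
  t * PV_t at t = 5.0000: 61.555119
  t * PV_t at t = 5.5000: 66.611541
  t * PV_t at t = 6.0000: 71.487590
  t * PV_t at t = 6.5000: 76.187791
  t * PV_t at t = 7.0000: 80.716567
  t * PV_t at t = 7.5000: 85.078245
  t * PV_t at t = 8.0000: 89.277056
  t * PV_t at t = 8.5000: 93.317139
  t * PV_t at t = 9.0000: 97.202541
  t * PV_t at t = 9.5000: 100.937218
  t * PV_t at t = 10.0000: 7313.148494
Macaulay duration D = (sum_t t * PV_t) / P = 8429.841733 / 966.165133 = 8.725053
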